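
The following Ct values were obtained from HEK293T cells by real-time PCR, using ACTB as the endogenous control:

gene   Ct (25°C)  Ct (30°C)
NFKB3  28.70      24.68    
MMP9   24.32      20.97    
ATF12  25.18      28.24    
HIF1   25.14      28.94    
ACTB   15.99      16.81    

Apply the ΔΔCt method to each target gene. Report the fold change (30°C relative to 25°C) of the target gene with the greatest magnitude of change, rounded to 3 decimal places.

28.641

NFKB3: ΔΔCt = (24.68−16.81) − (28.70−15.99) = 7.87 − 12.71 = -4.84; fold change = 2^4.84 = 28.641
MMP9: ΔΔCt = (20.97−16.81) − (24.32−15.99) = 4.16 − 8.33 = -4.17; fold change = 2^4.17 = 18.001
ATF12: ΔΔCt = (28.24−16.81) − (25.18−15.99) = 11.43 − 9.19 = 2.24; fold change = 2^-2.24 = 0.212
HIF1: ΔΔCt = (28.94−16.81) − (25.14−15.99) = 12.13 − 9.15 = 2.98; fold change = 2^-2.98 = 0.127
NFKB3 has the largest |ΔΔCt| = 4.84.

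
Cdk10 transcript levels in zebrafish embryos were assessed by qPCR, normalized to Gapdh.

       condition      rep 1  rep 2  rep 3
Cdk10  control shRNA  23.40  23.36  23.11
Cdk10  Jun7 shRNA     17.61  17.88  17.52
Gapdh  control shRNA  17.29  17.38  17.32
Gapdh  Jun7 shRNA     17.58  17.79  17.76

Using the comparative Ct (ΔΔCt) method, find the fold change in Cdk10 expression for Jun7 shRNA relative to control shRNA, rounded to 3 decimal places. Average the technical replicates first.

64.000

Mean Ct: Cdk10 control shRNA 23.290; Cdk10 Jun7 shRNA 17.670; Gapdh control shRNA 17.330; Gapdh Jun7 shRNA 17.710
ΔCt(control shRNA) = 23.290 − 17.330 = 5.960
ΔCt(Jun7 shRNA) = 17.670 − 17.710 = -0.040
ΔΔCt = -0.040 − 5.960 = -6.000
Fold change = 2^(−(-6.000)) = 2^6.000 = 64.0000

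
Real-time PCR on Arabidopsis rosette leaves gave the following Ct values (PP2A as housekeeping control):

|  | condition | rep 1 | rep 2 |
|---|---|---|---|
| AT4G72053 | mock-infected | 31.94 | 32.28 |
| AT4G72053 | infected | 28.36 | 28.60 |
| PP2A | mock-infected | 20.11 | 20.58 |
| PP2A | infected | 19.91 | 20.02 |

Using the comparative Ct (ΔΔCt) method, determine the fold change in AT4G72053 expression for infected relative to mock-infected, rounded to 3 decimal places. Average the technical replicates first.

Mean Ct: AT4G72053 mock-infected 32.110; AT4G72053 infected 28.480; PP2A mock-infected 20.345; PP2A infected 19.965
ΔCt(mock-infected) = 32.110 − 20.345 = 11.765
ΔCt(infected) = 28.480 − 19.965 = 8.515
ΔΔCt = 8.515 − 11.765 = -3.250
Fold change = 2^(−(-3.250)) = 2^3.250 = 9.5137

9.514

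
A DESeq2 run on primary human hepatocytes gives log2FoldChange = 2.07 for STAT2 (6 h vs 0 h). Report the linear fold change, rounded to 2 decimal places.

Fold change = 2^(2.07) = 4.199

4.20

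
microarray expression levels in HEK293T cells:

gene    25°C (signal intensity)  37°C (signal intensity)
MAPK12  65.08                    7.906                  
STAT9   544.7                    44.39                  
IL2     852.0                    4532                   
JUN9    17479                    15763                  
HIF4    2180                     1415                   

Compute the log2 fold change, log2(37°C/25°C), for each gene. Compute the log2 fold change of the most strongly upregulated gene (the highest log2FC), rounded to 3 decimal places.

2.411

log2(7.906/65.08) = -3.041  (MAPK12)
log2(44.39/544.7) = -3.617  (STAT9)
log2(4532/852.0) = 2.411  (IL2)
log2(15763/17479) = -0.149  (JUN9)
log2(1415/2180) = -0.624  (HIF4)
IL2 is most strongly upregulated.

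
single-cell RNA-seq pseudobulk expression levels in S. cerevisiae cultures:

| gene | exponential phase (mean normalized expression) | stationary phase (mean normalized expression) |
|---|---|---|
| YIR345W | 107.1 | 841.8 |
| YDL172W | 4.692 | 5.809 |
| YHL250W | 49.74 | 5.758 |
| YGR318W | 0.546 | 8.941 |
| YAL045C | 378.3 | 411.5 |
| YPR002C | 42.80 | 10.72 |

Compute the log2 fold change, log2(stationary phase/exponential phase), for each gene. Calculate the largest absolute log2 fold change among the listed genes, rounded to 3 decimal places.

log2(841.8/107.1) = 2.975  (YIR345W)
log2(5.809/4.692) = 0.308  (YDL172W)
log2(5.758/49.74) = -3.111  (YHL250W)
log2(8.941/0.546) = 4.033  (YGR318W)
log2(411.5/378.3) = 0.121  (YAL045C)
log2(10.72/42.80) = -1.997  (YPR002C)
The largest magnitude belongs to YGR318W.

4.033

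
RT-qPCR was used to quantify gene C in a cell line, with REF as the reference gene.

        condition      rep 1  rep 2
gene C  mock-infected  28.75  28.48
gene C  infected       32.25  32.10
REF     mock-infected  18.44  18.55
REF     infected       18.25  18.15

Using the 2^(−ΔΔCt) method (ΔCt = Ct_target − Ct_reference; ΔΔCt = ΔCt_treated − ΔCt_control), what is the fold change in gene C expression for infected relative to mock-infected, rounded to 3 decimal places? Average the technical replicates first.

Mean Ct: gene C mock-infected 28.615; gene C infected 32.175; REF mock-infected 18.495; REF infected 18.200
ΔCt(mock-infected) = 28.615 − 18.495 = 10.120
ΔCt(infected) = 32.175 − 18.200 = 13.975
ΔΔCt = 13.975 − 10.120 = 3.855
Fold change = 2^(−3.855) = 0.0691

0.069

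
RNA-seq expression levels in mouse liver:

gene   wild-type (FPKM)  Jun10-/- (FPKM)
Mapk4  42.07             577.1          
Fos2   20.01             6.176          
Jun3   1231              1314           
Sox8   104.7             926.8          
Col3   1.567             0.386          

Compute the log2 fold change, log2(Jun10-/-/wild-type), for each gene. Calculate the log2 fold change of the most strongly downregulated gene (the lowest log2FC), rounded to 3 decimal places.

log2(577.1/42.07) = 3.778  (Mapk4)
log2(6.176/20.01) = -1.696  (Fos2)
log2(1314/1231) = 0.094  (Jun3)
log2(926.8/104.7) = 3.146  (Sox8)
log2(0.386/1.567) = -2.021  (Col3)
Col3 is most strongly downregulated.

-2.021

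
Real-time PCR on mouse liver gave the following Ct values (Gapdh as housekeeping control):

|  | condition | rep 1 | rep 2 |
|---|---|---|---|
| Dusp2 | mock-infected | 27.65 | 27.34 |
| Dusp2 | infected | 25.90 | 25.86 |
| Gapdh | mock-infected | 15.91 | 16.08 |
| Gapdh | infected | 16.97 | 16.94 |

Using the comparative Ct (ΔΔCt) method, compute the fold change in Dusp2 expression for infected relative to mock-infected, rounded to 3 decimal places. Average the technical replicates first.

Mean Ct: Dusp2 mock-infected 27.495; Dusp2 infected 25.880; Gapdh mock-infected 15.995; Gapdh infected 16.955
ΔCt(mock-infected) = 27.495 − 15.995 = 11.500
ΔCt(infected) = 25.880 − 16.955 = 8.925
ΔΔCt = 8.925 − 11.500 = -2.575
Fold change = 2^(−(-2.575)) = 2^2.575 = 5.9587

5.959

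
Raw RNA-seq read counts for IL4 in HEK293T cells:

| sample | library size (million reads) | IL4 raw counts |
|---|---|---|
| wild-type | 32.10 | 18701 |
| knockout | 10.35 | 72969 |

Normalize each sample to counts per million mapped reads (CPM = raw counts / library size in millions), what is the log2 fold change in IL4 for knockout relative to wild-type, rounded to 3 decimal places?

CPM(wild-type) = 18701 / 32.10 = 582.5857
CPM(knockout) = 72969 / 10.35 = 7050.1449
Fold change = 7050.1449 / 582.5857 = 12.10147
log2(12.10147) = 3.5971

3.597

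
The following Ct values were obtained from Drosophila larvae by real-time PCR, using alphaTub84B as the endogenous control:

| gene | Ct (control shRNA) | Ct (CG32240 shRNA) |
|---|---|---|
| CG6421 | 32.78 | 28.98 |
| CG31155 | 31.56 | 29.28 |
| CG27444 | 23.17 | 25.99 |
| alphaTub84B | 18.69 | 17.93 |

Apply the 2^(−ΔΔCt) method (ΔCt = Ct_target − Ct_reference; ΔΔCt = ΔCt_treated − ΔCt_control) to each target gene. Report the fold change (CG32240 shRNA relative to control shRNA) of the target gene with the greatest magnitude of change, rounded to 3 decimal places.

0.084

CG6421: ΔΔCt = (28.98−17.93) − (32.78−18.69) = 11.05 − 14.09 = -3.04; fold change = 2^3.04 = 8.225
CG31155: ΔΔCt = (29.28−17.93) − (31.56−18.69) = 11.35 − 12.87 = -1.52; fold change = 2^1.52 = 2.868
CG27444: ΔΔCt = (25.99−17.93) − (23.17−18.69) = 8.06 − 4.48 = 3.58; fold change = 2^-3.58 = 0.084
CG27444 has the largest |ΔΔCt| = 3.58.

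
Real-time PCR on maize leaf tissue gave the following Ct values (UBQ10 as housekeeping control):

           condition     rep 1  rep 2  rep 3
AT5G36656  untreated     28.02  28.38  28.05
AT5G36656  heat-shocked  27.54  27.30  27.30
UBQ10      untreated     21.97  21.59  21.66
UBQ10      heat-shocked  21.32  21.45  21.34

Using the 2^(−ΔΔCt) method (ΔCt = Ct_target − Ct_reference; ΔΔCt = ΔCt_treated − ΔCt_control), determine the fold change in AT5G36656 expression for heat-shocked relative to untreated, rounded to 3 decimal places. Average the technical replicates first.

Mean Ct: AT5G36656 untreated 28.150; AT5G36656 heat-shocked 27.380; UBQ10 untreated 21.740; UBQ10 heat-shocked 21.370
ΔCt(untreated) = 28.150 − 21.740 = 6.410
ΔCt(heat-shocked) = 27.380 − 21.370 = 6.010
ΔΔCt = 6.010 − 6.410 = -0.400
Fold change = 2^(−(-0.400)) = 2^0.400 = 1.3195

1.320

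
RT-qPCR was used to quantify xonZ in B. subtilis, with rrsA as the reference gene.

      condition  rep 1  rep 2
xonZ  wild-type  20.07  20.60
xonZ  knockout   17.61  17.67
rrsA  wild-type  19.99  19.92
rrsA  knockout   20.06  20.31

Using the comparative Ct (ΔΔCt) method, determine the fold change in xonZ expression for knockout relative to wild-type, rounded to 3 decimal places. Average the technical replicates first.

7.595

Mean Ct: xonZ wild-type 20.335; xonZ knockout 17.640; rrsA wild-type 19.955; rrsA knockout 20.185
ΔCt(wild-type) = 20.335 − 19.955 = 0.380
ΔCt(knockout) = 17.640 − 20.185 = -2.545
ΔΔCt = -2.545 − 0.380 = -2.925
Fold change = 2^(−(-2.925)) = 2^2.925 = 7.5947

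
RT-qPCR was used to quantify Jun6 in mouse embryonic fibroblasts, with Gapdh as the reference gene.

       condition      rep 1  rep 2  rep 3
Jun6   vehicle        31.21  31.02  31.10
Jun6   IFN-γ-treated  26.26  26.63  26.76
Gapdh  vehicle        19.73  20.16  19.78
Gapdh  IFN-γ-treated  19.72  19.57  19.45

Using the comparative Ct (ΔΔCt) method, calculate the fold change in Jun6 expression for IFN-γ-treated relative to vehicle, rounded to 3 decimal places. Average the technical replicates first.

19.027

Mean Ct: Jun6 vehicle 31.110; Jun6 IFN-γ-treated 26.550; Gapdh vehicle 19.890; Gapdh IFN-γ-treated 19.580
ΔCt(vehicle) = 31.110 − 19.890 = 11.220
ΔCt(IFN-γ-treated) = 26.550 − 19.580 = 6.970
ΔΔCt = 6.970 − 11.220 = -4.250
Fold change = 2^(−(-4.250)) = 2^4.250 = 19.0273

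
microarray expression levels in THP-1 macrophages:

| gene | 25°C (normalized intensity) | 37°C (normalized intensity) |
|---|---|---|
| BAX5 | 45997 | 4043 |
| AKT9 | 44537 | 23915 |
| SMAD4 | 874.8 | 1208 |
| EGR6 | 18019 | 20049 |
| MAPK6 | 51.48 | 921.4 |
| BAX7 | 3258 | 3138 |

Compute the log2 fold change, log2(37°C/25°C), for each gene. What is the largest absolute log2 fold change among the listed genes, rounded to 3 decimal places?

4.162

log2(4043/45997) = -3.508  (BAX5)
log2(23915/44537) = -0.897  (AKT9)
log2(1208/874.8) = 0.466  (SMAD4)
log2(20049/18019) = 0.154  (EGR6)
log2(921.4/51.48) = 4.162  (MAPK6)
log2(3138/3258) = -0.054  (BAX7)
The largest magnitude belongs to MAPK6.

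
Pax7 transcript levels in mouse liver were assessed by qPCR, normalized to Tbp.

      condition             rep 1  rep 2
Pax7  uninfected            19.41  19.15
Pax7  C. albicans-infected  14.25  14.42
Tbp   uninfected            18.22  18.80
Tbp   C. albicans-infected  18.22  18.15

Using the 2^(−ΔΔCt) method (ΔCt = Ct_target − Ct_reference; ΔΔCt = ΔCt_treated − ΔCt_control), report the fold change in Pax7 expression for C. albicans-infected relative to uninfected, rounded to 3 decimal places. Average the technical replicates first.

Mean Ct: Pax7 uninfected 19.280; Pax7 C. albicans-infected 14.335; Tbp uninfected 18.510; Tbp C. albicans-infected 18.185
ΔCt(uninfected) = 19.280 − 18.510 = 0.770
ΔCt(C. albicans-infected) = 14.335 − 18.185 = -3.850
ΔΔCt = -3.850 − 0.770 = -4.620
Fold change = 2^(−(-4.620)) = 2^4.620 = 24.5900

24.590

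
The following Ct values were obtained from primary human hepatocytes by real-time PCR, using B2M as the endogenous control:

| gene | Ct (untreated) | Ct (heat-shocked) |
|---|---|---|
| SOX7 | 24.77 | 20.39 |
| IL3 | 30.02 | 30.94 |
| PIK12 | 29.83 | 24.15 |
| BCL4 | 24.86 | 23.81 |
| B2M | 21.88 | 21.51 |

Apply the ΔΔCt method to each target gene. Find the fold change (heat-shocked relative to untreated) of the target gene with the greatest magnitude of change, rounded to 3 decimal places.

39.671

SOX7: ΔΔCt = (20.39−21.51) − (24.77−21.88) = -1.12 − 2.89 = -4.01; fold change = 2^4.01 = 16.111
IL3: ΔΔCt = (30.94−21.51) − (30.02−21.88) = 9.43 − 8.14 = 1.29; fold change = 2^-1.29 = 0.409
PIK12: ΔΔCt = (24.15−21.51) − (29.83−21.88) = 2.64 − 7.95 = -5.31; fold change = 2^5.31 = 39.671
BCL4: ΔΔCt = (23.81−21.51) − (24.86−21.88) = 2.30 − 2.98 = -0.68; fold change = 2^0.68 = 1.602
PIK12 has the largest |ΔΔCt| = 5.31.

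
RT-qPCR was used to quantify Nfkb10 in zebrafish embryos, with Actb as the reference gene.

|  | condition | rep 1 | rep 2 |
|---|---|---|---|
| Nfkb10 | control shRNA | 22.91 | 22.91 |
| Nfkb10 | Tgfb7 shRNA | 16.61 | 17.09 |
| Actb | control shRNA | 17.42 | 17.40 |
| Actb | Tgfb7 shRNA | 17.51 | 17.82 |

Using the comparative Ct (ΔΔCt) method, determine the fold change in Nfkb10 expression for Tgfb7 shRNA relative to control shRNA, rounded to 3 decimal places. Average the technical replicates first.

79.617

Mean Ct: Nfkb10 control shRNA 22.910; Nfkb10 Tgfb7 shRNA 16.850; Actb control shRNA 17.410; Actb Tgfb7 shRNA 17.665
ΔCt(control shRNA) = 22.910 − 17.410 = 5.500
ΔCt(Tgfb7 shRNA) = 16.850 − 17.665 = -0.815
ΔΔCt = -0.815 − 5.500 = -6.315
Fold change = 2^(−(-6.315)) = 2^6.315 = 79.6167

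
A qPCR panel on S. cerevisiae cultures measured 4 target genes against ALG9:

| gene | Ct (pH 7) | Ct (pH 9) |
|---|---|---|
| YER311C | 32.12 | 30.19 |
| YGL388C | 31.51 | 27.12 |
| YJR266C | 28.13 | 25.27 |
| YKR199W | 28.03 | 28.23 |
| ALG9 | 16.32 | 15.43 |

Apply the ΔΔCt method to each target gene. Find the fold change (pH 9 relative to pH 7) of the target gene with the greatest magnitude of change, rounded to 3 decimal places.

YER311C: ΔΔCt = (30.19−15.43) − (32.12−16.32) = 14.76 − 15.80 = -1.04; fold change = 2^1.04 = 2.056
YGL388C: ΔΔCt = (27.12−15.43) − (31.51−16.32) = 11.69 − 15.19 = -3.50; fold change = 2^3.50 = 11.314
YJR266C: ΔΔCt = (25.27−15.43) − (28.13−16.32) = 9.84 − 11.81 = -1.97; fold change = 2^1.97 = 3.918
YKR199W: ΔΔCt = (28.23−15.43) − (28.03−16.32) = 12.80 − 11.71 = 1.09; fold change = 2^-1.09 = 0.470
YGL388C has the largest |ΔΔCt| = 3.50.

11.314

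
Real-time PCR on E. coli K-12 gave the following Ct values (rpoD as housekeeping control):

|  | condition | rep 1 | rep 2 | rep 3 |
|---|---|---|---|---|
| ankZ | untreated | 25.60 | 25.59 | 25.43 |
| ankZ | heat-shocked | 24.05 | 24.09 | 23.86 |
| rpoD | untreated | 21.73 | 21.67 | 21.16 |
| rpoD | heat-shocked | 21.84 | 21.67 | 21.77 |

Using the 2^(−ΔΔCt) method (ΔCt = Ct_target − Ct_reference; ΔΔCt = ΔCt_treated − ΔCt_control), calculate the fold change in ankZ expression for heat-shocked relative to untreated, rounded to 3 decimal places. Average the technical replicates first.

Mean Ct: ankZ untreated 25.540; ankZ heat-shocked 24.000; rpoD untreated 21.520; rpoD heat-shocked 21.760
ΔCt(untreated) = 25.540 − 21.520 = 4.020
ΔCt(heat-shocked) = 24.000 − 21.760 = 2.240
ΔΔCt = 2.240 − 4.020 = -1.780
Fold change = 2^(−(-1.780)) = 2^1.780 = 3.4343

3.434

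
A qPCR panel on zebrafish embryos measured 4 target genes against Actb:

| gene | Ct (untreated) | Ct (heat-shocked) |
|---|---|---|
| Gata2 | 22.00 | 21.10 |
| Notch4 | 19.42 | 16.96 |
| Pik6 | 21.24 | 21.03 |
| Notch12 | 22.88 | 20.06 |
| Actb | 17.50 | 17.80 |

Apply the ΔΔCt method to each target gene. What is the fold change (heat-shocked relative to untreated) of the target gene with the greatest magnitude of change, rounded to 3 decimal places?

8.694

Gata2: ΔΔCt = (21.10−17.80) − (22.00−17.50) = 3.30 − 4.50 = -1.20; fold change = 2^1.20 = 2.297
Notch4: ΔΔCt = (16.96−17.80) − (19.42−17.50) = -0.84 − 1.92 = -2.76; fold change = 2^2.76 = 6.774
Pik6: ΔΔCt = (21.03−17.80) − (21.24−17.50) = 3.23 − 3.74 = -0.51; fold change = 2^0.51 = 1.424
Notch12: ΔΔCt = (20.06−17.80) − (22.88−17.50) = 2.26 − 5.38 = -3.12; fold change = 2^3.12 = 8.694
Notch12 has the largest |ΔΔCt| = 3.12.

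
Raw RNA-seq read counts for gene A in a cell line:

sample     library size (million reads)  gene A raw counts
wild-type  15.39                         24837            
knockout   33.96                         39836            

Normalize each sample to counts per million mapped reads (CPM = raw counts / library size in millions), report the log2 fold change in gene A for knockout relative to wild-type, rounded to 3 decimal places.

CPM(wild-type) = 24837 / 15.39 = 1613.8402
CPM(knockout) = 39836 / 33.96 = 1173.0271
Fold change = 1173.0271 / 1613.8402 = 0.72685
log2(0.72685) = -0.4603

-0.460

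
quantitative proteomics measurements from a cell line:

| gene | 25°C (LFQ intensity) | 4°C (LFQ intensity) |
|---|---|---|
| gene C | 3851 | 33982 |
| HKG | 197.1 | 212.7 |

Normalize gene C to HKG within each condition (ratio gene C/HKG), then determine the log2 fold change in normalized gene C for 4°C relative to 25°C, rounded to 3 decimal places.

gene C/HKG (25°C) = 3851 / 197.1 = 19.538
gene C/HKG (4°C) = 33982 / 212.7 = 159.76
Fold change = 159.76 / 19.538 = 8.1770
log2(8.1770) = 3.0316

3.032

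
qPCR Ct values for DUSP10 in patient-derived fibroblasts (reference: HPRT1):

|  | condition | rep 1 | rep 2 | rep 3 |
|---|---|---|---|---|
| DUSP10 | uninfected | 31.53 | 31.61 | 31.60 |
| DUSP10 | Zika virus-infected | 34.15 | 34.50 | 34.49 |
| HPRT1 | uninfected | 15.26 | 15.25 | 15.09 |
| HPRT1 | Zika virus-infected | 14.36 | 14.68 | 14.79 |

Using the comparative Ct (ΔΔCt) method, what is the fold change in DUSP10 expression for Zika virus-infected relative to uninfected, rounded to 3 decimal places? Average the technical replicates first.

0.095

Mean Ct: DUSP10 uninfected 31.580; DUSP10 Zika virus-infected 34.380; HPRT1 uninfected 15.200; HPRT1 Zika virus-infected 14.610
ΔCt(uninfected) = 31.580 − 15.200 = 16.380
ΔCt(Zika virus-infected) = 34.380 − 14.610 = 19.770
ΔΔCt = 19.770 − 16.380 = 3.390
Fold change = 2^(−3.390) = 0.0954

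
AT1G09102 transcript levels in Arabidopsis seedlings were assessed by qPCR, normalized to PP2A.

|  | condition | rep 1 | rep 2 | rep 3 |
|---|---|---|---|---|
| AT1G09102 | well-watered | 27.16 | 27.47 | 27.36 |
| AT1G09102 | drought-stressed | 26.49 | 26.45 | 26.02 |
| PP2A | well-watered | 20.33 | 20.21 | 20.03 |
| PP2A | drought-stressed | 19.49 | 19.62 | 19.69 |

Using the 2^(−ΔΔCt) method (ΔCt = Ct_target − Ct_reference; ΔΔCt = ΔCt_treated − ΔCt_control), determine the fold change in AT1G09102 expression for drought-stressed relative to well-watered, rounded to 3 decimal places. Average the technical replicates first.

1.338

Mean Ct: AT1G09102 well-watered 27.330; AT1G09102 drought-stressed 26.320; PP2A well-watered 20.190; PP2A drought-stressed 19.600
ΔCt(well-watered) = 27.330 − 20.190 = 7.140
ΔCt(drought-stressed) = 26.320 − 19.600 = 6.720
ΔΔCt = 6.720 − 7.140 = -0.420
Fold change = 2^(−(-0.420)) = 2^0.420 = 1.3379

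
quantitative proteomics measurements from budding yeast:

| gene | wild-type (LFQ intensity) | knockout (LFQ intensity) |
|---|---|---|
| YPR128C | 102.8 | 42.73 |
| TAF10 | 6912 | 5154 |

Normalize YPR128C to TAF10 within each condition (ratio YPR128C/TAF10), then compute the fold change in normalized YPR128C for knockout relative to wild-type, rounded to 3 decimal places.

0.557

YPR128C/TAF10 (wild-type) = 102.8 / 6912 = 0.014873
YPR128C/TAF10 (knockout) = 42.73 / 5154 = 0.0082906
Fold change = 0.0082906 / 0.014873 = 0.5574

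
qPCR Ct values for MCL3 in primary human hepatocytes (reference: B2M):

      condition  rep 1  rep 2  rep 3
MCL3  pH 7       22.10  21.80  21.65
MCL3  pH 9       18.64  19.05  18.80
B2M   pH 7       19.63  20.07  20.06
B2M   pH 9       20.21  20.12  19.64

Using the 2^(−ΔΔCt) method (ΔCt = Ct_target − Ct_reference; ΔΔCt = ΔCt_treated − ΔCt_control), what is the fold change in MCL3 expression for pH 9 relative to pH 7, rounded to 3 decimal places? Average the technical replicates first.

8.515

Mean Ct: MCL3 pH 7 21.850; MCL3 pH 9 18.830; B2M pH 7 19.920; B2M pH 9 19.990
ΔCt(pH 7) = 21.850 − 19.920 = 1.930
ΔCt(pH 9) = 18.830 − 19.990 = -1.160
ΔΔCt = -1.160 − 1.930 = -3.090
Fold change = 2^(−(-3.090)) = 2^3.090 = 8.5150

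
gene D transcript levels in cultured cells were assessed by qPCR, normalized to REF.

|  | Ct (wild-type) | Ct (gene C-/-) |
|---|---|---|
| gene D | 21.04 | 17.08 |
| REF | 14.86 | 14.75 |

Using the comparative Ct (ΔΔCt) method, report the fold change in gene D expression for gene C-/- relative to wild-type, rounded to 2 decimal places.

ΔCt(wild-type) = 21.040 − 14.860 = 6.180
ΔCt(gene C-/-) = 17.080 − 14.750 = 2.330
ΔΔCt = 2.330 − 6.180 = -3.850
Fold change = 2^(−(-3.850)) = 2^3.850 = 14.420

14.42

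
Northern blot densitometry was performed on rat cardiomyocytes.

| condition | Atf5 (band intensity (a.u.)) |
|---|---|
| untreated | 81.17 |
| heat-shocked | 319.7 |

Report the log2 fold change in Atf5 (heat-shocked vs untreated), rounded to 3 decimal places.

1.978

Fold change = 319.7 / 81.17 = 3.9386
log2(3.9386) = 1.9777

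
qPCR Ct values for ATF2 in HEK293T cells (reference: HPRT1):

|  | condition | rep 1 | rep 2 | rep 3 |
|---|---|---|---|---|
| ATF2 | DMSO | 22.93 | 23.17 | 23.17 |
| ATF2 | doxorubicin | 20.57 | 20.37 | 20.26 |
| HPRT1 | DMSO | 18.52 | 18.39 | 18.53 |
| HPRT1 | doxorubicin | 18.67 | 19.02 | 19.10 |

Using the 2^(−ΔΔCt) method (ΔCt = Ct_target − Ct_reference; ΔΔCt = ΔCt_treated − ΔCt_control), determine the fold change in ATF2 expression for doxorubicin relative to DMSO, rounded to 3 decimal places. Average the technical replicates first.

8.815

Mean Ct: ATF2 DMSO 23.090; ATF2 doxorubicin 20.400; HPRT1 DMSO 18.480; HPRT1 doxorubicin 18.930
ΔCt(DMSO) = 23.090 − 18.480 = 4.610
ΔCt(doxorubicin) = 20.400 − 18.930 = 1.470
ΔΔCt = 1.470 − 4.610 = -3.140
Fold change = 2^(−(-3.140)) = 2^3.140 = 8.8152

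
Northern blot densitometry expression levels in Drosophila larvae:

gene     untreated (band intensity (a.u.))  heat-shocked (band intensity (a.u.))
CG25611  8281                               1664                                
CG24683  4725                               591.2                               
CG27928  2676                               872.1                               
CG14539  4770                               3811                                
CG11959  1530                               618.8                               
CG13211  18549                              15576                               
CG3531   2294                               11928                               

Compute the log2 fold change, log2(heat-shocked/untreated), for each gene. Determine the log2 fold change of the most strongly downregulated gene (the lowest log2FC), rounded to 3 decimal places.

-2.999

log2(1664/8281) = -2.315  (CG25611)
log2(591.2/4725) = -2.999  (CG24683)
log2(872.1/2676) = -1.618  (CG27928)
log2(3811/4770) = -0.324  (CG14539)
log2(618.8/1530) = -1.306  (CG11959)
log2(15576/18549) = -0.252  (CG13211)
log2(11928/2294) = 2.378  (CG3531)
CG24683 is most strongly downregulated.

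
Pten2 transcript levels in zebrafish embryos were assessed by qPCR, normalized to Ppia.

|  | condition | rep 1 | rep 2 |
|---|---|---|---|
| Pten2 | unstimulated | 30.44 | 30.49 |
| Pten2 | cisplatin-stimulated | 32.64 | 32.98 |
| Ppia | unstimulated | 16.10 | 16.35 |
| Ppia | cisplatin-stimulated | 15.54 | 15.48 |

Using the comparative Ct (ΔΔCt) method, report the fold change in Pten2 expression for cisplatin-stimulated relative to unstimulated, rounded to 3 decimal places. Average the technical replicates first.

0.120

Mean Ct: Pten2 unstimulated 30.465; Pten2 cisplatin-stimulated 32.810; Ppia unstimulated 16.225; Ppia cisplatin-stimulated 15.510
ΔCt(unstimulated) = 30.465 − 16.225 = 14.240
ΔCt(cisplatin-stimulated) = 32.810 − 15.510 = 17.300
ΔΔCt = 17.300 − 14.240 = 3.060
Fold change = 2^(−3.060) = 0.1199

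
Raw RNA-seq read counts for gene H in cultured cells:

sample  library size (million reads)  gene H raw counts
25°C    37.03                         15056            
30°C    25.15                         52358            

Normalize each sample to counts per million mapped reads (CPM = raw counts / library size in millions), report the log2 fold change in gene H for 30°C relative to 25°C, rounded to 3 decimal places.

2.356

CPM(25°C) = 15056 / 37.03 = 406.5893
CPM(30°C) = 52358 / 25.15 = 2081.8290
Fold change = 2081.8290 / 406.5893 = 5.12023
log2(5.12023) = 2.3562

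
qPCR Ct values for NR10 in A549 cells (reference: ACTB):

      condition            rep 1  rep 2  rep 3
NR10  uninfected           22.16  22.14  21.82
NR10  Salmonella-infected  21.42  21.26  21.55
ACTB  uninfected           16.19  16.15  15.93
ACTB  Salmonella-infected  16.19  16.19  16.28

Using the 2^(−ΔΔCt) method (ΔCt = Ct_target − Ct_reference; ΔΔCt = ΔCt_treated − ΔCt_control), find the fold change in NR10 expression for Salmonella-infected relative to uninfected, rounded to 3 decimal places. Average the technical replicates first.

1.693

Mean Ct: NR10 uninfected 22.040; NR10 Salmonella-infected 21.410; ACTB uninfected 16.090; ACTB Salmonella-infected 16.220
ΔCt(uninfected) = 22.040 − 16.090 = 5.950
ΔCt(Salmonella-infected) = 21.410 − 16.220 = 5.190
ΔΔCt = 5.190 − 5.950 = -0.760
Fold change = 2^(−(-0.760)) = 2^0.760 = 1.6935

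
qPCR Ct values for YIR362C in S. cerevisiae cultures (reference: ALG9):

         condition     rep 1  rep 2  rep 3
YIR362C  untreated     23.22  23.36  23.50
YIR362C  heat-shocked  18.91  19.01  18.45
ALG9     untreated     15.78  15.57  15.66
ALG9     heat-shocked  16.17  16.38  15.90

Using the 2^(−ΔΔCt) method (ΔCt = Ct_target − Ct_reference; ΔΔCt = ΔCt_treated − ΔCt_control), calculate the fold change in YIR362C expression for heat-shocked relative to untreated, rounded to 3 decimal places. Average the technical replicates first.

33.128

Mean Ct: YIR362C untreated 23.360; YIR362C heat-shocked 18.790; ALG9 untreated 15.670; ALG9 heat-shocked 16.150
ΔCt(untreated) = 23.360 − 15.670 = 7.690
ΔCt(heat-shocked) = 18.790 − 16.150 = 2.640
ΔΔCt = 2.640 − 7.690 = -5.050
Fold change = 2^(−(-5.050)) = 2^5.050 = 33.1285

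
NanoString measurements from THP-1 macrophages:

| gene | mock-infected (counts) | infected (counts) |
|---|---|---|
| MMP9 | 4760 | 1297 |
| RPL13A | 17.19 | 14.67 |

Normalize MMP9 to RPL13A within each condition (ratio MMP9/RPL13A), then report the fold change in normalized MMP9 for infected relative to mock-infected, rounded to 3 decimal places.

MMP9/RPL13A (mock-infected) = 4760 / 17.19 = 276.91
MMP9/RPL13A (infected) = 1297 / 14.67 = 88.412
Fold change = 88.412 / 276.91 = 0.3193

0.319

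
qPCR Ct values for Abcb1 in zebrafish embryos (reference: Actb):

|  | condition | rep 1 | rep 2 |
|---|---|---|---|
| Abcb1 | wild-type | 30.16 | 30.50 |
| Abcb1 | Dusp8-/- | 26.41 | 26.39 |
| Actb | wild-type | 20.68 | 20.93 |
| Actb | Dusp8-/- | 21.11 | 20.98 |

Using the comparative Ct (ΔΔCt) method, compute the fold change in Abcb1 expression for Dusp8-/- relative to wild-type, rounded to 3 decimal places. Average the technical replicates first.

Mean Ct: Abcb1 wild-type 30.330; Abcb1 Dusp8-/- 26.400; Actb wild-type 20.805; Actb Dusp8-/- 21.045
ΔCt(wild-type) = 30.330 − 20.805 = 9.525
ΔCt(Dusp8-/-) = 26.400 − 21.045 = 5.355
ΔΔCt = 5.355 − 9.525 = -4.170
Fold change = 2^(−(-4.170)) = 2^4.170 = 18.0009

18.001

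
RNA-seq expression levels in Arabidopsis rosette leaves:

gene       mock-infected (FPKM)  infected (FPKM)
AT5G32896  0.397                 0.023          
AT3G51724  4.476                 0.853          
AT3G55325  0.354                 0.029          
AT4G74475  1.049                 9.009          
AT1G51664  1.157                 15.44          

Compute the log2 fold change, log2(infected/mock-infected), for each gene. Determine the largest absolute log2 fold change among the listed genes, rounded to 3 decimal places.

4.109

log2(0.023/0.397) = -4.109  (AT5G32896)
log2(0.853/4.476) = -2.392  (AT3G51724)
log2(0.029/0.354) = -3.610  (AT3G55325)
log2(9.009/1.049) = 3.102  (AT4G74475)
log2(15.44/1.157) = 3.738  (AT1G51664)
The largest magnitude belongs to AT5G32896.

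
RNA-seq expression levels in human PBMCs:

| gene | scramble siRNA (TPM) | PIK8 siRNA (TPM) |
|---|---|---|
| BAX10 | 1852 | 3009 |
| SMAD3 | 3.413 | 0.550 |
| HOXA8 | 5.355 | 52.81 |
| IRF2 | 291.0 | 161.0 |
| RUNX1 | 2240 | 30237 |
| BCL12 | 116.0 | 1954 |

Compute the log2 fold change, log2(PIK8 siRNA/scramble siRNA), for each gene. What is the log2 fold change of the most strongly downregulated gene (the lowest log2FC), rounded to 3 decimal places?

-2.634

log2(3009/1852) = 0.700  (BAX10)
log2(0.550/3.413) = -2.634  (SMAD3)
log2(52.81/5.355) = 3.302  (HOXA8)
log2(161.0/291.0) = -0.854  (IRF2)
log2(30237/2240) = 3.755  (RUNX1)
log2(1954/116.0) = 4.074  (BCL12)
SMAD3 is most strongly downregulated.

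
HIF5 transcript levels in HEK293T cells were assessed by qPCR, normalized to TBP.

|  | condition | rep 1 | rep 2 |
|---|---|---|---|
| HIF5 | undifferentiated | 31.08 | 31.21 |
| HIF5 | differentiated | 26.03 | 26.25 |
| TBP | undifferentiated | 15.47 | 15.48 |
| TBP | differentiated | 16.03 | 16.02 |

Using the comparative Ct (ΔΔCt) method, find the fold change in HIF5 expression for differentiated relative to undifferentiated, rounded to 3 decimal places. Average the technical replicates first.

Mean Ct: HIF5 undifferentiated 31.145; HIF5 differentiated 26.140; TBP undifferentiated 15.475; TBP differentiated 16.025
ΔCt(undifferentiated) = 31.145 − 15.475 = 15.670
ΔCt(differentiated) = 26.140 − 16.025 = 10.115
ΔΔCt = 10.115 − 15.670 = -5.555
Fold change = 2^(−(-5.555)) = 2^5.555 = 47.0134

47.013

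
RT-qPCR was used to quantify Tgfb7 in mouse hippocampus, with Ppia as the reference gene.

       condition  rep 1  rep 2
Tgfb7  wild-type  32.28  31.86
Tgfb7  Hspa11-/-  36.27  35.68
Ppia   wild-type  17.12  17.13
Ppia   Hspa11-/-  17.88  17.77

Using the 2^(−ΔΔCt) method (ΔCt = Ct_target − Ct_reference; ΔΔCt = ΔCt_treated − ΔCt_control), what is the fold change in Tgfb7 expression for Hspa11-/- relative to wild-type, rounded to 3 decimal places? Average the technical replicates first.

Mean Ct: Tgfb7 wild-type 32.070; Tgfb7 Hspa11-/- 35.975; Ppia wild-type 17.125; Ppia Hspa11-/- 17.825
ΔCt(wild-type) = 32.070 − 17.125 = 14.945
ΔCt(Hspa11-/-) = 35.975 − 17.825 = 18.150
ΔΔCt = 18.150 − 14.945 = 3.205
Fold change = 2^(−3.205) = 0.1084

0.108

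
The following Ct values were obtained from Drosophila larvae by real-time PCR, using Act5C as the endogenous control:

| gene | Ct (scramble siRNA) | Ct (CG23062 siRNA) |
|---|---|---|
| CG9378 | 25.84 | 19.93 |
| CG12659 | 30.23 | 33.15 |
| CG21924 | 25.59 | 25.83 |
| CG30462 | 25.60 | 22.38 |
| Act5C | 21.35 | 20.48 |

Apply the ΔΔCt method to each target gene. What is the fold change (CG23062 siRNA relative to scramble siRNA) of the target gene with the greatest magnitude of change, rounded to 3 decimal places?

CG9378: ΔΔCt = (19.93−20.48) − (25.84−21.35) = -0.55 − 4.49 = -5.04; fold change = 2^5.04 = 32.900
CG12659: ΔΔCt = (33.15−20.48) − (30.23−21.35) = 12.67 − 8.88 = 3.79; fold change = 2^-3.79 = 0.072
CG21924: ΔΔCt = (25.83−20.48) − (25.59−21.35) = 5.35 − 4.24 = 1.11; fold change = 2^-1.11 = 0.463
CG30462: ΔΔCt = (22.38−20.48) − (25.60−21.35) = 1.90 − 4.25 = -2.35; fold change = 2^2.35 = 5.098
CG9378 has the largest |ΔΔCt| = 5.04.

32.900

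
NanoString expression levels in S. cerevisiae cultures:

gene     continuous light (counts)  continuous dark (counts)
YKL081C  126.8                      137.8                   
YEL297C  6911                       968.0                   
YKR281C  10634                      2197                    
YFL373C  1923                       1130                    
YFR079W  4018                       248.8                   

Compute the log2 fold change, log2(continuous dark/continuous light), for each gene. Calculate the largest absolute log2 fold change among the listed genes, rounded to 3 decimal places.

log2(137.8/126.8) = 0.120  (YKL081C)
log2(968.0/6911) = -2.836  (YEL297C)
log2(2197/10634) = -2.275  (YKR281C)
log2(1130/1923) = -0.767  (YFL373C)
log2(248.8/4018) = -4.013  (YFR079W)
The largest magnitude belongs to YFR079W.

4.013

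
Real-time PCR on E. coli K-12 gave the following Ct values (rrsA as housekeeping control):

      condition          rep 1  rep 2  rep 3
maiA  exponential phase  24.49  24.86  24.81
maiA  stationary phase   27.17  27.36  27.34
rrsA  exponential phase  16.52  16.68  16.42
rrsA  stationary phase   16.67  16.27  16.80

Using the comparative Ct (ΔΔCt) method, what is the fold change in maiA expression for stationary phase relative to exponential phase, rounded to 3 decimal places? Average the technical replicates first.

0.173

Mean Ct: maiA exponential phase 24.720; maiA stationary phase 27.290; rrsA exponential phase 16.540; rrsA stationary phase 16.580
ΔCt(exponential phase) = 24.720 − 16.540 = 8.180
ΔCt(stationary phase) = 27.290 − 16.580 = 10.710
ΔΔCt = 10.710 − 8.180 = 2.530
Fold change = 2^(−2.530) = 0.1731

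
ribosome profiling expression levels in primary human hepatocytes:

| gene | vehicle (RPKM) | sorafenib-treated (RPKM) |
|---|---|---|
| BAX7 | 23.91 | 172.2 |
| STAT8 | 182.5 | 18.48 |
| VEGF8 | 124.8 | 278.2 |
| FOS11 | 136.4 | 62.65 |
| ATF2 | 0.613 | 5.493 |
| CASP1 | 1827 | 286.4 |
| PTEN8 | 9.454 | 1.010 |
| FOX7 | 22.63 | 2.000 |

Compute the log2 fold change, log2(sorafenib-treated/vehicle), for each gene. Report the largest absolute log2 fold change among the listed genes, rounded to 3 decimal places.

log2(172.2/23.91) = 2.848  (BAX7)
log2(18.48/182.5) = -3.304  (STAT8)
log2(278.2/124.8) = 1.157  (VEGF8)
log2(62.65/136.4) = -1.122  (FOS11)
log2(5.493/0.613) = 3.164  (ATF2)
log2(286.4/1827) = -2.673  (CASP1)
log2(1.010/9.454) = -3.227  (PTEN8)
log2(2.000/22.63) = -3.500  (FOX7)
The largest magnitude belongs to FOX7.

3.500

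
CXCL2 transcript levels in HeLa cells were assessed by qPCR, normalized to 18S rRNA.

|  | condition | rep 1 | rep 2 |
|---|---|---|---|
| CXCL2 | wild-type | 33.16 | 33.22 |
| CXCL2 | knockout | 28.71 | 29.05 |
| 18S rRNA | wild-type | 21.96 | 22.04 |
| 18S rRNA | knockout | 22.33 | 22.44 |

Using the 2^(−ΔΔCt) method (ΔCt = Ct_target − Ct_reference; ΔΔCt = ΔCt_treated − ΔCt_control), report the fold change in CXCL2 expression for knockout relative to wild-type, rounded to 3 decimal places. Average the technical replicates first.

Mean Ct: CXCL2 wild-type 33.190; CXCL2 knockout 28.880; 18S rRNA wild-type 22.000; 18S rRNA knockout 22.385
ΔCt(wild-type) = 33.190 − 22.000 = 11.190
ΔCt(knockout) = 28.880 − 22.385 = 6.495
ΔΔCt = 6.495 − 11.190 = -4.695
Fold change = 2^(−(-4.695)) = 2^4.695 = 25.9022

25.902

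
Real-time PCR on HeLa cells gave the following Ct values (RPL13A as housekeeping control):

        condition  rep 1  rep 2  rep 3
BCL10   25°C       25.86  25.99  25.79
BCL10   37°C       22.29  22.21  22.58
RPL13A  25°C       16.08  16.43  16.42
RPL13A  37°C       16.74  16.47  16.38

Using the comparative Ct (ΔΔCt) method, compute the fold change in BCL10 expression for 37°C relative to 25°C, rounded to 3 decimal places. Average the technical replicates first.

Mean Ct: BCL10 25°C 25.880; BCL10 37°C 22.360; RPL13A 25°C 16.310; RPL13A 37°C 16.530
ΔCt(25°C) = 25.880 − 16.310 = 9.570
ΔCt(37°C) = 22.360 − 16.530 = 5.830
ΔΔCt = 5.830 − 9.570 = -3.740
Fold change = 2^(−(-3.740)) = 2^3.740 = 13.3614

13.361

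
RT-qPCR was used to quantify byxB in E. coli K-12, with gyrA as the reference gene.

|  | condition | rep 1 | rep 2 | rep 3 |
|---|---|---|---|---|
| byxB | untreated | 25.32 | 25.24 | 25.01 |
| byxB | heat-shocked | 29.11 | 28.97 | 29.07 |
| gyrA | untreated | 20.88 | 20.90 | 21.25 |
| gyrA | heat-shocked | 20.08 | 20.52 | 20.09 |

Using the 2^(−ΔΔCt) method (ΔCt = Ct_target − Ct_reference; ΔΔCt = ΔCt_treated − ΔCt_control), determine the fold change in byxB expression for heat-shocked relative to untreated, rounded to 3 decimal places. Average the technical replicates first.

Mean Ct: byxB untreated 25.190; byxB heat-shocked 29.050; gyrA untreated 21.010; gyrA heat-shocked 20.230
ΔCt(untreated) = 25.190 − 21.010 = 4.180
ΔCt(heat-shocked) = 29.050 − 20.230 = 8.820
ΔΔCt = 8.820 − 4.180 = 4.640
Fold change = 2^(−4.640) = 0.0401

0.040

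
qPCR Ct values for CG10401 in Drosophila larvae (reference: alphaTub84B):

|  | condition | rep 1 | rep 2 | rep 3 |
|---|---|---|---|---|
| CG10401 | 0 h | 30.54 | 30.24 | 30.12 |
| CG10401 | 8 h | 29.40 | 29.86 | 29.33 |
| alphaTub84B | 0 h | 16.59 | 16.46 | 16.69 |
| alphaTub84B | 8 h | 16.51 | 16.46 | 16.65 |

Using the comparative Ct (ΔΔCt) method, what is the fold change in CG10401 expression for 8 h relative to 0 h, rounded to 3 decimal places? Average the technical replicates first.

1.659

Mean Ct: CG10401 0 h 30.300; CG10401 8 h 29.530; alphaTub84B 0 h 16.580; alphaTub84B 8 h 16.540
ΔCt(0 h) = 30.300 − 16.580 = 13.720
ΔCt(8 h) = 29.530 − 16.540 = 12.990
ΔΔCt = 12.990 − 13.720 = -0.730
Fold change = 2^(−(-0.730)) = 2^0.730 = 1.6586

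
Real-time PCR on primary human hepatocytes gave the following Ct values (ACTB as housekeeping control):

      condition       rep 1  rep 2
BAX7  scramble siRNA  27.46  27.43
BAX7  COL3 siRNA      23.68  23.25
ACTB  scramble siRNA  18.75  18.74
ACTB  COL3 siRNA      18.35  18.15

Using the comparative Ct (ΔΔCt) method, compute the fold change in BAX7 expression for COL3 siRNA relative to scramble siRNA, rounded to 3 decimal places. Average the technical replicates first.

11.197

Mean Ct: BAX7 scramble siRNA 27.445; BAX7 COL3 siRNA 23.465; ACTB scramble siRNA 18.745; ACTB COL3 siRNA 18.250
ΔCt(scramble siRNA) = 27.445 − 18.745 = 8.700
ΔCt(COL3 siRNA) = 23.465 − 18.250 = 5.215
ΔΔCt = 5.215 − 8.700 = -3.485
Fold change = 2^(−(-3.485)) = 2^3.485 = 11.1967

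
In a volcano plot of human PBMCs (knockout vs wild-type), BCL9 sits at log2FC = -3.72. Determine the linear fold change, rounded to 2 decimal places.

Fold change = 2^(-3.72) = 0.076
That is, BCL9 drops to 7.6% of the wild-type level.

0.08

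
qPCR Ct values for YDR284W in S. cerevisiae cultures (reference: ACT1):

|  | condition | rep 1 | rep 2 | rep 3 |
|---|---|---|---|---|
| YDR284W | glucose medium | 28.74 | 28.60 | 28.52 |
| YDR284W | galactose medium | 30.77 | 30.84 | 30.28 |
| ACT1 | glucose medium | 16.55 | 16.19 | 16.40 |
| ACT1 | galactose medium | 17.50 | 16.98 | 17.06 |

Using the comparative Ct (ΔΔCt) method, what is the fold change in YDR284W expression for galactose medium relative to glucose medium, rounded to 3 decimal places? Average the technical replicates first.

Mean Ct: YDR284W glucose medium 28.620; YDR284W galactose medium 30.630; ACT1 glucose medium 16.380; ACT1 galactose medium 17.180
ΔCt(glucose medium) = 28.620 − 16.380 = 12.240
ΔCt(galactose medium) = 30.630 − 17.180 = 13.450
ΔΔCt = 13.450 − 12.240 = 1.210
Fold change = 2^(−1.210) = 0.4323

0.432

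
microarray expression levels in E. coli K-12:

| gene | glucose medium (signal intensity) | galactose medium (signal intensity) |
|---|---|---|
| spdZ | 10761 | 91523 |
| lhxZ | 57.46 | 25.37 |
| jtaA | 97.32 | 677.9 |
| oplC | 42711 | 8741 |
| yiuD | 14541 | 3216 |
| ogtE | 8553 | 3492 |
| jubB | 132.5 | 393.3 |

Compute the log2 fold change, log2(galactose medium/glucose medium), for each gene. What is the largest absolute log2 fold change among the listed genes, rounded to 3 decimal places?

3.088

log2(91523/10761) = 3.088  (spdZ)
log2(25.37/57.46) = -1.179  (lhxZ)
log2(677.9/97.32) = 2.800  (jtaA)
log2(8741/42711) = -2.289  (oplC)
log2(3216/14541) = -2.177  (yiuD)
log2(3492/8553) = -1.292  (ogtE)
log2(393.3/132.5) = 1.570  (jubB)
The largest magnitude belongs to spdZ.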